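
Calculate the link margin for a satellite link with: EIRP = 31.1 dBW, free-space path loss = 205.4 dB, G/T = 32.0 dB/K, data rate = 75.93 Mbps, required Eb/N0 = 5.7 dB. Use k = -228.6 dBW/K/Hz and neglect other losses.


C/N0 = EIRP - FSPL + G/T - k = 31.1 - 205.4 + 32.0 - (-228.6)
C/N0 = 86.3000 dB-Hz
R_b = 75.93 Mbps = 7.593e+07 bps -> 10*log10(R_b) = 78.8041 dB-Hz
Eb/N0 = C/N0 - 10*log10(R_b) = 86.3000 - 78.8041 = 7.4959 dB
Margin = Eb/N0 - Eb/N0_req = 7.4959 - 5.7 = 1.7959 dB (link closes)

1.7959 dB


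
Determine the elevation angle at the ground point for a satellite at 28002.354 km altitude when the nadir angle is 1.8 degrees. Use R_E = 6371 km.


r = R_E + alt = 34373.3540 km
Law of sines in the satellite / Earth-center / ground-point triangle:
  sin(nadir)/R_E = sin(90 + el)/r  =>  cos(el) = (r/R_E)*sin(nadir)
cos(el) = (34373.3540 / 6371.0000) * sin(1.8 deg) = 0.16947
el = arccos(0.16947) = 80.2430 deg
(Earth-central angle = 90 - nadir - el = 7.9570 deg)

80.2430 degrees


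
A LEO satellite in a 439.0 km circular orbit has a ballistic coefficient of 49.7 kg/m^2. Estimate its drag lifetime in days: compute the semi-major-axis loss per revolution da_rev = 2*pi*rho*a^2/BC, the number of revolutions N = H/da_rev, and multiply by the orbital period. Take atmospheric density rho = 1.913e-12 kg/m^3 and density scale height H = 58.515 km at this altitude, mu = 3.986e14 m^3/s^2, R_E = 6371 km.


a = R_E + alt = 6810.0000 km = 6.81e+06 m
da_rev = 2*pi*rho*a^2/BC = 2*pi*1.913e-12*(6.81e+06)^2/49.7 = 11.215862 m per revolution
N = H/da_rev = 58515.0000 m / 11.215862 m = 5217.1646 revolutions
P = 2*pi*sqrt(a^3/mu) = 5592.8335 s
lifetime = N*P = 5217.1646 * 5592.8335 = 2.9178733e+07 s = 337.7168 days

337.7168 days


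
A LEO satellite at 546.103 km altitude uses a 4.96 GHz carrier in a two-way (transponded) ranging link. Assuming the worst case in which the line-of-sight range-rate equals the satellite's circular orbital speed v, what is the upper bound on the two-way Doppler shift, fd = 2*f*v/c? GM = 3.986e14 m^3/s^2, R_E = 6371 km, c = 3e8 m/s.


r = 6.917103e+06 m
v = sqrt(mu/r) = 7591.1317 m/s (worst-case radial velocity)
f = 4.96 GHz = 4.96e+09 Hz
fd = 2*f*v/c = 2*4.96e+09*7591.1317/3.0e+08
fd = 251013.4214 Hz

251013.4214 Hz


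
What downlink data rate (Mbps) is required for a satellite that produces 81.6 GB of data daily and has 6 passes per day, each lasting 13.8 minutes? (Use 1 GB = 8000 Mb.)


total contact time = 6 * 13.8 * 60 = 4968.0000 s
data = 81.6 GB = 652800.0000 Mb
rate = 652800.0000 / 4968.0000 = 131.4010 Mbps

131.4010 Mbps


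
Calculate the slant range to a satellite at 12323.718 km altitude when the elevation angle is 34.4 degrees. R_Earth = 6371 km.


h = 12323.718 km, el = 34.4 deg
d = -R_E*sin(el) + sqrt((R_E*sin(el))^2 + 2*R_E*h + h^2)
d = -6371.0000*sin(0.6003933) + sqrt((6371.0000*0.564967)^2 + 2*6371.0000*12323.718 + 12323.718^2)
d = 14341.0120 km

14341.0120 km


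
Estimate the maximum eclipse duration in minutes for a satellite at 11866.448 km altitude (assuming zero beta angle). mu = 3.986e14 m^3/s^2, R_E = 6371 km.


r = 18237.4480 km
T = 408.5132 min
Eclipse fraction = arcsin(R_E/r)/pi = arcsin(6371.0000/18237.4480)/pi
= arcsin(0.3493362)/pi = 0.1135929
Eclipse duration = 0.1135929 * 408.5132 = 46.4042 min

46.4042 minutes


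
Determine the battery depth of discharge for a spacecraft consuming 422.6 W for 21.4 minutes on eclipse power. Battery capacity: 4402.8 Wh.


E_used = P * t / 60 = 422.6 * 21.4 / 60 = 150.7273 Wh
DOD = E_used / E_total * 100 = 150.7273 / 4402.8 * 100
DOD = 3.4234 %

3.4234 %


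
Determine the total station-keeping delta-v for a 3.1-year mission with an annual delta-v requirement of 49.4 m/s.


dV = rate * years = 49.4 * 3.1
dV = 153.1400 m/s

153.1400 m/s


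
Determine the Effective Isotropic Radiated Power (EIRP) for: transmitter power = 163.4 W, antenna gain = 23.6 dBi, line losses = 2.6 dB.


Pt = 163.4 W = 22.1325 dBW
EIRP = Pt_dBW + Gt - losses = 22.1325 + 23.6 - 2.6 = 43.1325 dBW

43.1325 dBW


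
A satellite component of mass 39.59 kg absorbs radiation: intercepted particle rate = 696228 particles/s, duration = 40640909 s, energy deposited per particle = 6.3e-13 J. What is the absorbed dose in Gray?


Total energy deposited = rate * time * E_per
  = 696228 * 40640909 * 6.3e-13 = 17.8261 J
Dose = E_total / mass = 17.8261 / 39.59
Dose = 0.4502668 Gy

0.4503 Gy


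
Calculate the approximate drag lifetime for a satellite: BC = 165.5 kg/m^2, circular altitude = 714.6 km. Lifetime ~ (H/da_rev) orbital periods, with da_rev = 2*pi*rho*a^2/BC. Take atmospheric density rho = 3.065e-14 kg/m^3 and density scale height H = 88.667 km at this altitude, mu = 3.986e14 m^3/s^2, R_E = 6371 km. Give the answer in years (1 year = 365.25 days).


a = R_E + alt = 7085.6000 km = 7.0856e+06 m
da_rev = 2*pi*rho*a^2/BC = 2*pi*3.065e-14*(7.0856e+06)^2/165.5 = 0.0584205461 m per revolution
N = H/da_rev = 88667.0000 m / 0.0584205461 m = 1.5177366e+06 revolutions
P = 2*pi*sqrt(a^3/mu) = 5935.7578 s
lifetime = N*P = 1.5177366e+06 * 5935.7578 = 9.0089167e+09 s = 104269.8691 days
years = 104269.8691 / 365.25 = 285.4753 years

285.4753 years


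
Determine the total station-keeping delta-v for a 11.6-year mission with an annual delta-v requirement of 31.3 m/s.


dV = rate * years = 31.3 * 11.6
dV = 363.0800 m/s

363.0800 m/s


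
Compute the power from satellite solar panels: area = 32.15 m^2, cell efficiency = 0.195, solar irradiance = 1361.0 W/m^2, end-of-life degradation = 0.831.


P = area * eta * S * degradation
P = 32.15 * 0.195 * 1361.0 * 0.831
P = 7090.4653 W

7090.4653 W


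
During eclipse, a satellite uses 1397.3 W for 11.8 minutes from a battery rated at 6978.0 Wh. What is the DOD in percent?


E_used = P * t / 60 = 1397.3 * 11.8 / 60 = 274.8023 Wh
DOD = E_used / E_total * 100 = 274.8023 / 6978.0 * 100
DOD = 3.9381 %

3.9381 %


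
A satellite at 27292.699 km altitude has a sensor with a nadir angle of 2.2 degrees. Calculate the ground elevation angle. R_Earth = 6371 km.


r = R_E + alt = 33663.6990 km
Law of sines in the satellite / Earth-center / ground-point triangle:
  sin(nadir)/R_E = sin(90 + el)/r  =>  cos(el) = (r/R_E)*sin(nadir)
cos(el) = (33663.6990 / 6371.0000) * sin(2.2 deg) = 0.2028372
el = arccos(0.2028372) = 78.2971 deg
(Earth-central angle = 90 - nadir - el = 9.5029 deg)

78.2971 degrees


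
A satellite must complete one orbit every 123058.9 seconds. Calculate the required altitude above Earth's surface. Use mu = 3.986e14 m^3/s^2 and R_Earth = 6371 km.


T = 123058.9 s
r = (mu*T^2/(4*pi^2))^(1/3) = (3.986e14 * 123058.9^2 / (4*pi^2))^(1/3)
r = 5.3472999e+07 m = 53472.9986 km
alt = r - R_E = 53472.9986 - 6371 = 47101.9986 km

47101.9986 km


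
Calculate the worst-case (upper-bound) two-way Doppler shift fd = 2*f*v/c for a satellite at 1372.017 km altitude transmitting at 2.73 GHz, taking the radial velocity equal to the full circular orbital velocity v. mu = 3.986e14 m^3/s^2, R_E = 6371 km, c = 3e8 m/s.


r = 7.743017e+06 m
v = sqrt(mu/r) = 7174.8618 m/s (worst-case radial velocity)
f = 2.73 GHz = 2.73e+09 Hz
fd = 2*f*v/c = 2*2.73e+09*7174.8618/3.0e+08
fd = 130582.4849 Hz

130582.4849 Hz


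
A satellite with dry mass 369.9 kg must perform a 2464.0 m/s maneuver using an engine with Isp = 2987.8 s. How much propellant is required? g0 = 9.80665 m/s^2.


ve = Isp * g0 = 2987.8 * 9.80665 = 29300.308870 m/s
mass ratio = exp(dv/ve) = exp(2464.0/29300.308870) = 1.08773187
m_prop = m_dry * (mr - 1) = 369.9 * (1.08773187 - 1)
m_prop = 32.4520 kg

32.4520 kg


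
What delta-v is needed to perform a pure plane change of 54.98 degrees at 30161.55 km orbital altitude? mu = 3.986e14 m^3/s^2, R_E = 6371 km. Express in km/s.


r = 36532.5500 km = 3.653255e+07 m
V = sqrt(mu/r) = 3303.1527 m/s
di = 54.98 deg = 0.959582 rad
dV = 2*V*sin(di/2) = 2*3303.1527*sin(0.479791)
dV = 3049.4296 m/s = 3.0494 km/s

3.0494 km/s


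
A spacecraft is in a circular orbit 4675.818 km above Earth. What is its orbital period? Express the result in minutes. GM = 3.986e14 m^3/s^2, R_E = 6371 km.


r = 11046.8180 km = 1.1046818e+07 m
T = 2*pi*sqrt(r^3/mu) = 2*pi*sqrt(1.3480674e+21 / 3.986e14)
T = 11554.9220 s = 192.5820 min

192.5820 minutes


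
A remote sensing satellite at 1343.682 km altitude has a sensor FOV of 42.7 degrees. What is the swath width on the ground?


FOV = 42.7 deg = 0.7452556 rad
swath = 2 * alt * tan(FOV/2) = 2 * 1343.682 * tan(0.3726278)
swath = 2 * 1343.682 * 0.3908894
swath = 1050.4620 km

1050.4620 km


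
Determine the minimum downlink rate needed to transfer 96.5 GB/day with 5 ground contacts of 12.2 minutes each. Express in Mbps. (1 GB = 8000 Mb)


total contact time = 5 * 12.2 * 60 = 3660.0000 s
data = 96.5 GB = 772000.0000 Mb
rate = 772000.0000 / 3660.0000 = 210.9290 Mbps

210.9290 Mbps


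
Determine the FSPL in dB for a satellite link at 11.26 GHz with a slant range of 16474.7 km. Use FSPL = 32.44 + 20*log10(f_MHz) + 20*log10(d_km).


f = 11.26 GHz = 11260.0000 MHz
d = 16474.7 km
FSPL = 32.44 + 20*log10(11260.0000) + 20*log10(16474.7)
FSPL = 32.44 + 81.0308 + 84.3364
FSPL = 197.8071 dB

197.8071 dB


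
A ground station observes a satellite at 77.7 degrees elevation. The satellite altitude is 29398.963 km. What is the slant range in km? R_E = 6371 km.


h = 29398.963 km, el = 77.7 deg
d = -R_E*sin(el) + sqrt((R_E*sin(el))^2 + 2*R_E*h + h^2)
d = -6371.0000*sin(1.3561) + sqrt((6371.0000*0.9770456)^2 + 2*6371.0000*29398.963 + 29398.963^2)
d = 29519.4480 km

29519.4480 km


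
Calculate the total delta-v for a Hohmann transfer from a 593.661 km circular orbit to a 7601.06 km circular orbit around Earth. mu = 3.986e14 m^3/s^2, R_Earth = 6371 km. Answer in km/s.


r1 = 6964.6610 km = 6.964661e+06 m
r2 = 13972.0600 km = 1.397206e+07 m
dv1 = sqrt(mu/r1)*(sqrt(2*r2/(r1+r2)) - 1) = 1174.7926 m/s
dv2 = sqrt(mu/r2)*(1 - sqrt(2*r1/(r1+r2))) = 984.5809 m/s
total dv = |dv1| + |dv2| = 1174.7926 + 984.5809 = 2159.3735 m/s = 2.1594 km/s

2.1594 km/s


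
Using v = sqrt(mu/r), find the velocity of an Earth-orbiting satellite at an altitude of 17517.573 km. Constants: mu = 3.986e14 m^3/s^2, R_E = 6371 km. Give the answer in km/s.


r = R_E + alt = 6371.0 + 17517.573 = 23888.5730 km = 2.3888573e+07 m
v = sqrt(mu/r) = sqrt(3.986e14 / 2.3888573e+07) = 4084.8258 m/s = 4.0848 km/s

4.0848 km/s


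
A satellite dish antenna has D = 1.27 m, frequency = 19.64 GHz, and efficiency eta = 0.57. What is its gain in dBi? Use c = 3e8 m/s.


lambda = c/f = 3e8 / 1.964e+10 = 0.01527495 m
G = eta*(pi*D/lambda)^2 = 0.57*(pi*1.27/0.01527495)^2
G = 38888.6172 (linear)
G = 10*log10(38888.6172) = 45.8982 dBi

45.8982 dBi


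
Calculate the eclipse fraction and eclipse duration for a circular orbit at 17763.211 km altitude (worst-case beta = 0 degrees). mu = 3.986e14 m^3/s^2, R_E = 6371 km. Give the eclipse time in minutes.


r = 24134.2110 km
T = 621.8844 min
Eclipse fraction = arcsin(R_E/r)/pi = arcsin(6371.0000/24134.2110)/pi
= arcsin(0.2639821)/pi = 0.08503599
Eclipse duration = 0.08503599 * 621.8844 = 52.8826 min

52.8826 minutes


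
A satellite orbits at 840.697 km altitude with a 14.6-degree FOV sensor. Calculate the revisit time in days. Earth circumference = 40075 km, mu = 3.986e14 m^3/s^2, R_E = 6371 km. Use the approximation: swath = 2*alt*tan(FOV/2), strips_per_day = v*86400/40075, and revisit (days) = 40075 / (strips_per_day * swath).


swath = 2*840.697*tan(0.127409) = 215.3915 km
v = sqrt(mu/r) = 7434.4683 m/s = 7.4345 km/s
strips/day = v*86400/40075 = 7.4345*86400/40075 = 16.0284
coverage/day = strips * swath = 16.0284 * 215.3915 = 3452.3814 km
revisit = 40075 / 3452.3814 = 11.6079 days

11.6079 days


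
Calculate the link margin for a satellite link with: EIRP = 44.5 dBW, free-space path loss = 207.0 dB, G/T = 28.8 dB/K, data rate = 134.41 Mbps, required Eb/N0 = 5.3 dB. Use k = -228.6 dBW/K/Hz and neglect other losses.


C/N0 = EIRP - FSPL + G/T - k = 44.5 - 207.0 + 28.8 - (-228.6)
C/N0 = 94.9000 dB-Hz
R_b = 134.41 Mbps = 1.3441e+08 bps -> 10*log10(R_b) = 81.2843 dB-Hz
Eb/N0 = C/N0 - 10*log10(R_b) = 94.9000 - 81.2843 = 13.6157 dB
Margin = Eb/N0 - Eb/N0_req = 13.6157 - 5.3 = 8.3157 dB (link closes)

8.3157 dB


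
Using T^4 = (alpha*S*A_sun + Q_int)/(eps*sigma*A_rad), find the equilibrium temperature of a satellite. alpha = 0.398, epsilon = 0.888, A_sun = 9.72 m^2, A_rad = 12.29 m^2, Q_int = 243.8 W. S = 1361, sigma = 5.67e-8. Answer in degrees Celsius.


Numerator = alpha*S*A_sun + Q_int = 0.398*1361*9.72 + 243.8 = 5508.9102 W
Denominator = eps*sigma*A_rad = 0.888*5.67e-8*12.29 = 6.1879658e-07 W/K^4
T^4 = 8.9026189e+09 K^4
T = 307.1705 K = 34.0205 C

34.0205 degrees Celsius


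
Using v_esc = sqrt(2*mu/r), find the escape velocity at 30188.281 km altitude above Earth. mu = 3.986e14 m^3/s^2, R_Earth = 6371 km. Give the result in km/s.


r = 6371.0 + 30188.281 = 36559.2810 km = 3.6559281e+07 m
v_esc = sqrt(2*mu/r) = sqrt(2*3.986e14 / 3.6559281e+07)
v_esc = 4669.6553 m/s = 4.6697 km/s

4.6697 km/s


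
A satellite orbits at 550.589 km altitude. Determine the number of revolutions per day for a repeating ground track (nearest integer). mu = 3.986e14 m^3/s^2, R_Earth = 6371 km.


r = 6.921589e+06 m
T = 2*pi*sqrt(r^3/mu) = 5730.8618 s = 95.5144 min
revs/day = 1440 / 95.5144 = 15.0763
Rounded: 15 revolutions per day

15 revolutions per day


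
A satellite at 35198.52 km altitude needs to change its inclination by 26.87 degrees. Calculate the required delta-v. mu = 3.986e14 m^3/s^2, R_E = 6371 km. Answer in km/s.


r = 41569.5200 km = 4.156952e+07 m
V = sqrt(mu/r) = 3096.5717 m/s
di = 26.87 deg = 0.46897 rad
dV = 2*V*sin(di/2) = 2*3096.5717*sin(0.234485)
dV = 1438.9279 m/s = 1.4389 km/s

1.4389 km/s


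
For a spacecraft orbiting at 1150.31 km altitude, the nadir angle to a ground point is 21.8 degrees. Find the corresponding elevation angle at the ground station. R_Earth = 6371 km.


r = R_E + alt = 7521.3100 km
Law of sines in the satellite / Earth-center / ground-point triangle:
  sin(nadir)/R_E = sin(90 + el)/r  =>  cos(el) = (r/R_E)*sin(nadir)
cos(el) = (7521.3100 / 6371.0000) * sin(21.8 deg) = 0.4384198
el = arccos(0.4384198) = 63.9969 deg
(Earth-central angle = 90 - nadir - el = 4.2031 deg)

63.9969 degrees


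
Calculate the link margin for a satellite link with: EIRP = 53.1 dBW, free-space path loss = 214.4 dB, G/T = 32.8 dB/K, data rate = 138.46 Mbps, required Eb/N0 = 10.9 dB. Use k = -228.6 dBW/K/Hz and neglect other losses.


C/N0 = EIRP - FSPL + G/T - k = 53.1 - 214.4 + 32.8 - (-228.6)
C/N0 = 100.1000 dB-Hz
R_b = 138.46 Mbps = 1.3846e+08 bps -> 10*log10(R_b) = 81.4132 dB-Hz
Eb/N0 = C/N0 - 10*log10(R_b) = 100.1000 - 81.4132 = 18.6868 dB
Margin = Eb/N0 - Eb/N0_req = 18.6868 - 10.9 = 7.7868 dB (link closes)

7.7868 dB


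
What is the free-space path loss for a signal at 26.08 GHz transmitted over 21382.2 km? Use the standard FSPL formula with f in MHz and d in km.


f = 26.08 GHz = 26080.0000 MHz
d = 21382.2 km
FSPL = 32.44 + 20*log10(26080.0000) + 20*log10(21382.2)
FSPL = 32.44 + 88.3262 + 86.6010
FSPL = 207.3672 dB

207.3672 dB


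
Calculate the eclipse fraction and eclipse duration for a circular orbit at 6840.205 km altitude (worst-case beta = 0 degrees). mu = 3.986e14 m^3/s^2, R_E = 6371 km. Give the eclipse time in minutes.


r = 13211.2050 km
T = 251.8684 min
Eclipse fraction = arcsin(R_E/r)/pi = arcsin(6371.0000/13211.2050)/pi
= arcsin(0.4822422)/pi = 0.1601775
Eclipse duration = 0.1601775 * 251.8684 = 40.3436 min

40.3436 minutes


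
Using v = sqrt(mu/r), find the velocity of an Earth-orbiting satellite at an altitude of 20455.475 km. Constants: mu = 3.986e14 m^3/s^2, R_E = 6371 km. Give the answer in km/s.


r = R_E + alt = 6371.0 + 20455.475 = 26826.4750 km = 2.6826475e+07 m
v = sqrt(mu/r) = sqrt(3.986e14 / 2.6826475e+07) = 3854.6668 m/s = 3.8547 km/s

3.8547 km/s


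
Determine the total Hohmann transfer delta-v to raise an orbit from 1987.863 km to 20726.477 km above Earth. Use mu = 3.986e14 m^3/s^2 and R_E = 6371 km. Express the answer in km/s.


r1 = 8358.8630 km = 8.358863e+06 m
r2 = 27097.4770 km = 2.7097477e+07 m
dv1 = sqrt(mu/r1)*(sqrt(2*r2/(r1+r2)) - 1) = 1631.9385 m/s
dv2 = sqrt(mu/r2)*(1 - sqrt(2*r1/(r1+r2))) = 1201.7670 m/s
total dv = |dv1| + |dv2| = 1631.9385 + 1201.7670 = 2833.7055 m/s = 2.8337 km/s

2.8337 km/s


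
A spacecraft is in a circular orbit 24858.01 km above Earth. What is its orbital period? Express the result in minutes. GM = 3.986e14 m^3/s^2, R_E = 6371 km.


r = 31229.0100 km = 3.122901e+07 m
T = 2*pi*sqrt(r^3/mu) = 2*pi*sqrt(3.0456125e+22 / 3.986e14)
T = 54922.2785 s = 915.3713 min

915.3713 minutes


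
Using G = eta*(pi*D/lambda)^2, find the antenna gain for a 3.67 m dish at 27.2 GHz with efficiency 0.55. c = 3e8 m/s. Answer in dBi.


lambda = c/f = 3e8 / 2.72e+10 = 0.01102941 m
G = eta*(pi*D/lambda)^2 = 0.55*(pi*3.67/0.01102941)^2
G = 601021.2979 (linear)
G = 10*log10(601021.2979) = 57.7889 dBi

57.7889 dBi


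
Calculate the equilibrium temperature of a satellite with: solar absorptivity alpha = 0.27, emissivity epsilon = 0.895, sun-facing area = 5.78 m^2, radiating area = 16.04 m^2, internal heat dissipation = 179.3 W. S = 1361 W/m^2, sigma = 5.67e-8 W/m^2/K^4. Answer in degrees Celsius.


Numerator = alpha*S*A_sun + Q_int = 0.27*1361*5.78 + 179.3 = 2303.2766 W
Denominator = eps*sigma*A_rad = 0.895*5.67e-8*16.04 = 8.1397386e-07 W/K^4
T^4 = 2.829669e+09 K^4
T = 230.6396 K = -42.5104 C

-42.5104 degrees Celsius


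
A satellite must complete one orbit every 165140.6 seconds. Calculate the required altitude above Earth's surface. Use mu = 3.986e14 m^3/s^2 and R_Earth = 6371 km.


T = 165140.6 s
r = (mu*T^2/(4*pi^2))^(1/3) = (3.986e14 * 165140.6^2 / (4*pi^2))^(1/3)
r = 6.5057159e+07 m = 65057.1586 km
alt = r - R_E = 65057.1586 - 6371 = 58686.1586 km

58686.1586 km


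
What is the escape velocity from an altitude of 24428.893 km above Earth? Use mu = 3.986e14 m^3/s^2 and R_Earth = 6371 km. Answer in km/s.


r = 6371.0 + 24428.893 = 30799.8930 km = 3.0799893e+07 m
v_esc = sqrt(2*mu/r) = sqrt(2*3.986e14 / 3.0799893e+07)
v_esc = 5087.5541 m/s = 5.0876 km/s

5.0876 km/s


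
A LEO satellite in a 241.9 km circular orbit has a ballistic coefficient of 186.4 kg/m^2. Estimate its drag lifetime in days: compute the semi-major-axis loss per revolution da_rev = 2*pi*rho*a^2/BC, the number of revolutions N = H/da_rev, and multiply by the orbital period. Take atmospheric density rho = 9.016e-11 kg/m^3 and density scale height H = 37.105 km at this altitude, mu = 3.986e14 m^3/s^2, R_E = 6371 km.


a = R_E + alt = 6612.9000 km = 6.6129e+06 m
da_rev = 2*pi*rho*a^2/BC = 2*pi*9.016e-11*(6.6129e+06)^2/186.4 = 132.902079 m per revolution
N = H/da_rev = 37105.0000 m / 132.902079 m = 279.1905 revolutions
P = 2*pi*sqrt(a^3/mu) = 5351.7911 s
lifetime = N*P = 279.1905 * 5351.7911 = 1.4941693e+06 s = 17.2936 days

17.2936 days


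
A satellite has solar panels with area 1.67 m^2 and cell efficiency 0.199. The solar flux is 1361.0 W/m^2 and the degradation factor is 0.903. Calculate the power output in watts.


P = area * eta * S * degradation
P = 1.67 * 0.199 * 1361.0 * 0.903
P = 408.4279 W

408.4279 W


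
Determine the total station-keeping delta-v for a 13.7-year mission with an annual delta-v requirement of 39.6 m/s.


dV = rate * years = 39.6 * 13.7
dV = 542.5200 m/s

542.5200 m/s


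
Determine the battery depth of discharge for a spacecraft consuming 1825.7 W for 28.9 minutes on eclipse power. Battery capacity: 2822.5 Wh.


E_used = P * t / 60 = 1825.7 * 28.9 / 60 = 879.3788 Wh
DOD = E_used / E_total * 100 = 879.3788 / 2822.5 * 100
DOD = 31.1560 %

31.1560 %


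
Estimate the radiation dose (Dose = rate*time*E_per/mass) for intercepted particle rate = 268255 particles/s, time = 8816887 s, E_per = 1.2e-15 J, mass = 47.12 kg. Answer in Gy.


Total energy deposited = rate * time * E_per
  = 268255 * 8816887 * 1.2e-15 = 0.002838209 J
Dose = E_total / mass = 0.002838209 / 47.12
Dose = 6.0233634e-05 Gy

6.0234e-05 Gy


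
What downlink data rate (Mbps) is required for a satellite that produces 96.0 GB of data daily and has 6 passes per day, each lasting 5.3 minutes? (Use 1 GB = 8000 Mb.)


total contact time = 6 * 5.3 * 60 = 1908.0000 s
data = 96.0 GB = 768000.0000 Mb
rate = 768000.0000 / 1908.0000 = 402.5157 Mbps

402.5157 Mbps


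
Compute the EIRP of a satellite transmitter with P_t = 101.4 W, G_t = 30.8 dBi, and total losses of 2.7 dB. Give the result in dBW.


Pt = 101.4 W = 20.0604 dBW
EIRP = Pt_dBW + Gt - losses = 20.0604 + 30.8 - 2.7 = 48.1604 dBW

48.1604 dBW


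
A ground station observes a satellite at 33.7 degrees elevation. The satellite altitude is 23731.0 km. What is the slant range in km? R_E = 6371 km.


h = 23731.0 km, el = 33.7 deg
d = -R_E*sin(el) + sqrt((R_E*sin(el))^2 + 2*R_E*h + h^2)
d = -6371.0000*sin(0.588176) + sqrt((6371.0000*0.5548444)^2 + 2*6371.0000*23731.0 + 23731.0^2)
d = 26096.7648 km

26096.7648 km


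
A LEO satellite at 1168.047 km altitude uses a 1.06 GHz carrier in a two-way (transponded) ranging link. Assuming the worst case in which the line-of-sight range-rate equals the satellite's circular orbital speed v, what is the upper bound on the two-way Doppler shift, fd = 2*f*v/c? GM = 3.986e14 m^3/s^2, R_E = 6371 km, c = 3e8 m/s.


r = 7.539047e+06 m
v = sqrt(mu/r) = 7271.2725 m/s (worst-case radial velocity)
f = 1.06 GHz = 1.06e+09 Hz
fd = 2*f*v/c = 2*1.06e+09*7271.2725/3.0e+08
fd = 51383.6591 Hz

51383.6591 Hz


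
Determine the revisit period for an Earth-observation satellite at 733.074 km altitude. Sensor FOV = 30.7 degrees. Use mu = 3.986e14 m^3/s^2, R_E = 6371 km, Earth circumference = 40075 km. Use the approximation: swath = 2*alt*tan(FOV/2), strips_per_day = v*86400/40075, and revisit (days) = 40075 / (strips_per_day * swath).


swath = 2*733.074*tan(0.267908) = 402.4682 km
v = sqrt(mu/r) = 7490.5707 m/s = 7.4906 km/s
strips/day = v*86400/40075 = 7.4906*86400/40075 = 16.1494
coverage/day = strips * swath = 16.1494 * 402.4682 = 6499.6016 km
revisit = 40075 / 6499.6016 = 6.1658 days

6.1658 days


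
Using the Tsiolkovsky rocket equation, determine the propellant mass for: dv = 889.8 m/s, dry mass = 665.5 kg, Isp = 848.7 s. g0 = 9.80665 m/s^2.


ve = Isp * g0 = 848.7 * 9.80665 = 8322.903855 m/s
mass ratio = exp(dv/ve) = exp(889.8/8322.903855) = 1.11283387
m_prop = m_dry * (mr - 1) = 665.5 * (1.11283387 - 1)
m_prop = 75.0909 kg

75.0909 kg


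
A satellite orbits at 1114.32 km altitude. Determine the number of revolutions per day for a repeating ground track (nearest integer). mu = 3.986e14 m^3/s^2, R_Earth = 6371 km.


r = 7.48532e+06 m
T = 2*pi*sqrt(r^3/mu) = 6445.0572 s = 107.4176 min
revs/day = 1440 / 107.4176 = 13.4056
Rounded: 13 revolutions per day

13 revolutions per day


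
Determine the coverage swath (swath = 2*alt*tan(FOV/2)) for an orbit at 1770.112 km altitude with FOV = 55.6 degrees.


FOV = 55.6 deg = 0.9704031 rad
swath = 2 * alt * tan(FOV/2) = 2 * 1770.112 * tan(0.4852015)
swath = 2 * 1770.112 * 0.5272402
swath = 1866.5484 km

1866.5484 km


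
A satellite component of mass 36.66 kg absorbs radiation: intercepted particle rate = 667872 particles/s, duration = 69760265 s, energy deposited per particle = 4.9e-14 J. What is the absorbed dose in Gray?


Total energy deposited = rate * time * E_per
  = 667872 * 69760265 * 4.9e-14 = 2.2830 J
Dose = E_total / mass = 2.2830 / 36.66
Dose = 0.06227374 Gy

0.0623 Gy


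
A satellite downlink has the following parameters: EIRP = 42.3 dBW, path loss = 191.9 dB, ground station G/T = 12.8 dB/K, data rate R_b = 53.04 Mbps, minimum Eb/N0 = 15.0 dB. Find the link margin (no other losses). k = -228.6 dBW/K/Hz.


C/N0 = EIRP - FSPL + G/T - k = 42.3 - 191.9 + 12.8 - (-228.6)
C/N0 = 91.8000 dB-Hz
R_b = 53.04 Mbps = 5.304e+07 bps -> 10*log10(R_b) = 77.2460 dB-Hz
Eb/N0 = C/N0 - 10*log10(R_b) = 91.8000 - 77.2460 = 14.5540 dB
Margin = Eb/N0 - Eb/N0_req = 14.5540 - 15.0 = -0.4460352 dB (negative margin: link does not close)

-0.4460 dB


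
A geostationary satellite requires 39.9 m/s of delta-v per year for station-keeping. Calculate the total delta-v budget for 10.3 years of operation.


dV = rate * years = 39.9 * 10.3
dV = 410.9700 m/s

410.9700 m/s


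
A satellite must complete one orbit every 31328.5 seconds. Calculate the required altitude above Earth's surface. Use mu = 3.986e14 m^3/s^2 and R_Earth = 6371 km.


T = 31328.5 s
r = (mu*T^2/(4*pi^2))^(1/3) = (3.986e14 * 31328.5^2 / (4*pi^2))^(1/3)
r = 2.147924e+07 m = 21479.2405 km
alt = r - R_E = 21479.2405 - 6371 = 15108.2405 km

15108.2405 km


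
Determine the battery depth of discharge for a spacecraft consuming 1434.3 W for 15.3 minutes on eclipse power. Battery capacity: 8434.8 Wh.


E_used = P * t / 60 = 1434.3 * 15.3 / 60 = 365.7465 Wh
DOD = E_used / E_total * 100 = 365.7465 / 8434.8 * 100
DOD = 4.3362 %

4.3362 %


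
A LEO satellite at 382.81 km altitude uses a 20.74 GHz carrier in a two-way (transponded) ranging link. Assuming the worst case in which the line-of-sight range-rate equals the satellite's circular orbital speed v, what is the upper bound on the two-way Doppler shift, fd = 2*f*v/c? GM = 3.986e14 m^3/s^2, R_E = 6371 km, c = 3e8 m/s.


r = 6.75381e+06 m
v = sqrt(mu/r) = 7682.3524 m/s (worst-case radial velocity)
f = 20.74 GHz = 2.074e+10 Hz
fd = 2*f*v/c = 2*2.074e+10*7682.3524/3.0e+08
fd = 1.0622133e+06 Hz

1.0622e+06 Hz


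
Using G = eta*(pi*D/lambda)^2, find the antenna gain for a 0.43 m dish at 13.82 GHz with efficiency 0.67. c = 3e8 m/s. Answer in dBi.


lambda = c/f = 3e8 / 1.382e+10 = 0.02170767 m
G = eta*(pi*D/lambda)^2 = 0.67*(pi*0.43/0.02170767)^2
G = 2594.6874 (linear)
G = 10*log10(2594.6874) = 34.1409 dBi

34.1409 dBi


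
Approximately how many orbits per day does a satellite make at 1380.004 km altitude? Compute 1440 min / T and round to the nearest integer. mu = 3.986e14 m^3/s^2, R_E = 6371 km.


r = 7.751004e+06 m
T = 2*pi*sqrt(r^3/mu) = 6791.2257 s = 113.1871 min
revs/day = 1440 / 113.1871 = 12.7223
Rounded: 13 revolutions per day

13 revolutions per day


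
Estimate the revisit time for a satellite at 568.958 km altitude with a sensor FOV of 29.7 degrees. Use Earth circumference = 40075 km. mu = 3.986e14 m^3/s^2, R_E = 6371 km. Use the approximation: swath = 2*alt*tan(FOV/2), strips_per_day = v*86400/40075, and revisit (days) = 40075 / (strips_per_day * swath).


swath = 2*568.958*tan(0.2591814) = 301.7130 km
v = sqrt(mu/r) = 7578.6216 m/s = 7.5786 km/s
strips/day = v*86400/40075 = 7.5786*86400/40075 = 16.3392
coverage/day = strips * swath = 16.3392 * 301.7130 = 4929.7444 km
revisit = 40075 / 4929.7444 = 8.1292 days

8.1292 days


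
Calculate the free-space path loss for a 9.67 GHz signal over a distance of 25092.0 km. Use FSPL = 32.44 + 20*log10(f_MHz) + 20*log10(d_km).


f = 9.67 GHz = 9670.0000 MHz
d = 25092.0 km
FSPL = 32.44 + 20*log10(9670.0000) + 20*log10(25092.0)
FSPL = 32.44 + 79.7085 + 87.9907
FSPL = 200.1392 dB

200.1392 dB


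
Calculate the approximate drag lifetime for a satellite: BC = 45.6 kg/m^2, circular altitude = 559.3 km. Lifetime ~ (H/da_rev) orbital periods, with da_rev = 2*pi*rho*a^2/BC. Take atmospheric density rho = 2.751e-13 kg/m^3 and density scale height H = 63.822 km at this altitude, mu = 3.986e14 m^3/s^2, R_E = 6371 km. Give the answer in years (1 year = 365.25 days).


a = R_E + alt = 6930.3000 km = 6.9303e+06 m
da_rev = 2*pi*rho*a^2/BC = 2*pi*2.751e-13*(6.9303e+06)^2/45.6 = 1.820580 m per revolution
N = H/da_rev = 63822.0000 m / 1.820580 m = 35055.8679 revolutions
P = 2*pi*sqrt(a^3/mu) = 5741.6838 s
lifetime = N*P = 35055.8679 * 5741.6838 = 2.0127971e+08 s = 2329.6263 days
years = 2329.6263 / 365.25 = 6.3782 years

6.3782 years


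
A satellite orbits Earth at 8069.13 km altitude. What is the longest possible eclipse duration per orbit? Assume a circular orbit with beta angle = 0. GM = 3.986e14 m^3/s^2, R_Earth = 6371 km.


r = 14440.1300 km
T = 287.8171 min
Eclipse fraction = arcsin(R_E/r)/pi = arcsin(6371.0000/14440.1300)/pi
= arcsin(0.441201)/pi = 0.1454474
Eclipse duration = 0.1454474 * 287.8171 = 41.8623 min

41.8623 minutes


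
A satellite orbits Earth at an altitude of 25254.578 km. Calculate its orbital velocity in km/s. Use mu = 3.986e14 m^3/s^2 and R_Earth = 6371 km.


r = R_E + alt = 6371.0 + 25254.578 = 31625.5780 km = 3.1625578e+07 m
v = sqrt(mu/r) = sqrt(3.986e14 / 3.1625578e+07) = 3550.1721 m/s = 3.5502 km/s

3.5502 km/s


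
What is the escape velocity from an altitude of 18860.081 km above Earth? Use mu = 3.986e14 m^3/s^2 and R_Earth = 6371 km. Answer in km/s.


r = 6371.0 + 18860.081 = 25231.0810 km = 2.5231081e+07 m
v_esc = sqrt(2*mu/r) = sqrt(2*3.986e14 / 2.5231081e+07)
v_esc = 5621.0276 m/s = 5.6210 km/s

5.6210 km/s


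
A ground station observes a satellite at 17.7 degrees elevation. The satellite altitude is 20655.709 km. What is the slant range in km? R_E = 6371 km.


h = 20655.709 km, el = 17.7 deg
d = -R_E*sin(el) + sqrt((R_E*sin(el))^2 + 2*R_E*h + h^2)
d = -6371.0000*sin(0.3089233) + sqrt((6371.0000*0.3040331)^2 + 2*6371.0000*20655.709 + 20655.709^2)
d = 24399.3929 km

24399.3929 km


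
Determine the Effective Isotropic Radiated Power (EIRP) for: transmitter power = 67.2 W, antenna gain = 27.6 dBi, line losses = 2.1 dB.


Pt = 67.2 W = 18.2737 dBW
EIRP = Pt_dBW + Gt - losses = 18.2737 + 27.6 - 2.1 = 43.7737 dBW

43.7737 dBW


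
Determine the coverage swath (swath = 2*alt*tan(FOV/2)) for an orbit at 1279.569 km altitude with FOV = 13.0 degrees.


FOV = 13.0 deg = 0.2268928 rad
swath = 2 * alt * tan(FOV/2) = 2 * 1279.569 * tan(0.1134464)
swath = 2 * 1279.569 * 0.1139356
swath = 291.5769 km

291.5769 km


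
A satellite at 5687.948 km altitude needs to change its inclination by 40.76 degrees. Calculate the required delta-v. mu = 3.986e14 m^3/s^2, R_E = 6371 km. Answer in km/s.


r = 12058.9480 km = 1.2058948e+07 m
V = sqrt(mu/r) = 5749.2863 m/s
di = 40.76 deg = 0.7113962 rad
dV = 2*V*sin(di/2) = 2*5749.2863*sin(0.3556981)
dV = 4004.3187 m/s = 4.0043 km/s

4.0043 km/s


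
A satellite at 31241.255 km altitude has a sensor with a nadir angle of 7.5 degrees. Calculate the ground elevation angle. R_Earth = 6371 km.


r = R_E + alt = 37612.2550 km
Law of sines in the satellite / Earth-center / ground-point triangle:
  sin(nadir)/R_E = sin(90 + el)/r  =>  cos(el) = (r/R_E)*sin(nadir)
cos(el) = (37612.2550 / 6371.0000) * sin(7.5 deg) = 0.770583
el = arccos(0.770583) = 39.5937 deg
(Earth-central angle = 90 - nadir - el = 42.9063 deg)

39.5937 degrees


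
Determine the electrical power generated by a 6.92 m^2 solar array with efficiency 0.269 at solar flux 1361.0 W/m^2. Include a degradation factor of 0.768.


P = area * eta * S * degradation
P = 6.92 * 0.269 * 1361.0 * 0.768
P = 1945.7082 W

1945.7082 W


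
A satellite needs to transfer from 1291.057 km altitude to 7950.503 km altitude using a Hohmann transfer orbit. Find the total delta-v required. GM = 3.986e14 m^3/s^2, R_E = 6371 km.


r1 = 7662.0570 km = 7.662057e+06 m
r2 = 14321.5030 km = 1.4321503e+07 m
dv1 = sqrt(mu/r1)*(sqrt(2*r2/(r1+r2)) - 1) = 1020.2962 m/s
dv2 = sqrt(mu/r2)*(1 - sqrt(2*r1/(r1+r2))) = 870.9638 m/s
total dv = |dv1| + |dv2| = 1020.2962 + 870.9638 = 1891.2601 m/s = 1.8913 km/s

1.8913 km/s


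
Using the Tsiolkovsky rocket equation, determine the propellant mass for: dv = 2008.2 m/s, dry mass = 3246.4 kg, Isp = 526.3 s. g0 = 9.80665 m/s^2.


ve = Isp * g0 = 526.3 * 9.80665 = 5161.239895 m/s
mass ratio = exp(dv/ve) = exp(2008.2/5161.239895) = 1.47564112
m_prop = m_dry * (mr - 1) = 3246.4 * (1.47564112 - 1)
m_prop = 1544.1213 kg

1544.1213 kg


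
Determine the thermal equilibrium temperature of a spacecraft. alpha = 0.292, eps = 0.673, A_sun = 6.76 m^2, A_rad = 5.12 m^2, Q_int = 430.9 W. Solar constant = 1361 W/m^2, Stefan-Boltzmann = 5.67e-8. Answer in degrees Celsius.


Numerator = alpha*S*A_sun + Q_int = 0.292*1361*6.76 + 430.9 = 3117.4051 W
Denominator = eps*sigma*A_rad = 0.673*5.67e-8*5.12 = 1.9537459e-07 W/K^4
T^4 = 1.5956042e+10 K^4
T = 355.4113 K = 82.2613 C

82.2613 degrees Celsius


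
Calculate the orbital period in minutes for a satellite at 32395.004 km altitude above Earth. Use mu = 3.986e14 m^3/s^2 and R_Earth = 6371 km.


r = 38766.0040 km = 3.8766004e+07 m
T = 2*pi*sqrt(r^3/mu) = 2*pi*sqrt(5.825767e+22 / 3.986e14)
T = 75960.4931 s = 1266.0082 min

1266.0082 minutes


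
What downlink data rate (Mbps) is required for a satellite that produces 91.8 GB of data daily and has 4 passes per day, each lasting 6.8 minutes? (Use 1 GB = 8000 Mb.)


total contact time = 4 * 6.8 * 60 = 1632.0000 s
data = 91.8 GB = 734400.0000 Mb
rate = 734400.0000 / 1632.0000 = 450.0000 Mbps

450.0000 Mbps


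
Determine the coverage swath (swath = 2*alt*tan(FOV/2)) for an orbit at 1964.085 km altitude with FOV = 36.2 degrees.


FOV = 36.2 deg = 0.6318092 rad
swath = 2 * alt * tan(FOV/2) = 2 * 1964.085 * tan(0.3159046)
swath = 2 * 1964.085 * 0.3268504
swath = 1283.9239 km

1283.9239 km


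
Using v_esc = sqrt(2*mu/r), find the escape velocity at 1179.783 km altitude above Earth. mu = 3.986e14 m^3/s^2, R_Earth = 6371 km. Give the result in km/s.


r = 6371.0 + 1179.783 = 7550.7830 km = 7.550783e+06 m
v_esc = sqrt(2*mu/r) = sqrt(2*3.986e14 / 7.550783e+06)
v_esc = 10275.1377 m/s = 10.2751 km/s

10.2751 km/s


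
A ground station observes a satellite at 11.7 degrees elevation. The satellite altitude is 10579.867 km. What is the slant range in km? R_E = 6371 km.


h = 10579.867 km, el = 11.7 deg
d = -R_E*sin(el) + sqrt((R_E*sin(el))^2 + 2*R_E*h + h^2)
d = -6371.0000*sin(0.2042035) + sqrt((6371.0000*0.2027873)^2 + 2*6371.0000*10579.867 + 10579.867^2)
d = 14469.1146 km

14469.1146 km


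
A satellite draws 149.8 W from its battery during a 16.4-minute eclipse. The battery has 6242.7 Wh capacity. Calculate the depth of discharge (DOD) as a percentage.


E_used = P * t / 60 = 149.8 * 16.4 / 60 = 40.9453 Wh
DOD = E_used / E_total * 100 = 40.9453 / 6242.7 * 100
DOD = 0.6558914 %

0.6559 %


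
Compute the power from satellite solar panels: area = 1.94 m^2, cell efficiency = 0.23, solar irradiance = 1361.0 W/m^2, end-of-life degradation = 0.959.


P = area * eta * S * degradation
P = 1.94 * 0.23 * 1361.0 * 0.959
P = 582.3798 W

582.3798 W


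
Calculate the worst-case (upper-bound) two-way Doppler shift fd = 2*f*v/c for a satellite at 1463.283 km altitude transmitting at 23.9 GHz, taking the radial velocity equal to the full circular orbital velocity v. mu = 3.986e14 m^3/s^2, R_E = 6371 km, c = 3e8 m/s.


r = 7.834283e+06 m
v = sqrt(mu/r) = 7132.9474 m/s (worst-case radial velocity)
f = 23.9 GHz = 2.39e+10 Hz
fd = 2*f*v/c = 2*2.39e+10*7132.9474/3.0e+08
fd = 1.1365163e+06 Hz

1.1365e+06 Hz


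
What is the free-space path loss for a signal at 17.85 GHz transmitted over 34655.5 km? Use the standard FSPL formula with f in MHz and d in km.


f = 17.85 GHz = 17850.0000 MHz
d = 34655.5 km
FSPL = 32.44 + 20*log10(17850.0000) + 20*log10(34655.5)
FSPL = 32.44 + 85.0328 + 90.7954
FSPL = 208.2682 dB

208.2682 dB


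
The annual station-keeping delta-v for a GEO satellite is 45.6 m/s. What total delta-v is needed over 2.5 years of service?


dV = rate * years = 45.6 * 2.5
dV = 114.0000 m/s

114.0000 m/s


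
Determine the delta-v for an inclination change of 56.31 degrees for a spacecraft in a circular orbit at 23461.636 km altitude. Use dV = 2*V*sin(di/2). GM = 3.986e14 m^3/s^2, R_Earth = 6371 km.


r = 29832.6360 km = 2.9832636e+07 m
V = sqrt(mu/r) = 3655.2984 m/s
di = 56.31 deg = 0.9827949 rad
dV = 2*V*sin(di/2) = 2*3655.2984*sin(0.4913975)
dV = 3449.5668 m/s = 3.4496 km/s

3.4496 km/s


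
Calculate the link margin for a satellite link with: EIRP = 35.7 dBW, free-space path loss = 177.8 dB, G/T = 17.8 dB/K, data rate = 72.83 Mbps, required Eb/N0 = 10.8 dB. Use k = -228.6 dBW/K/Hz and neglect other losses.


C/N0 = EIRP - FSPL + G/T - k = 35.7 - 177.8 + 17.8 - (-228.6)
C/N0 = 104.3000 dB-Hz
R_b = 72.83 Mbps = 7.283e+07 bps -> 10*log10(R_b) = 78.6231 dB-Hz
Eb/N0 = C/N0 - 10*log10(R_b) = 104.3000 - 78.6231 = 25.6769 dB
Margin = Eb/N0 - Eb/N0_req = 25.6769 - 10.8 = 14.8769 dB (link closes)

14.8769 dB


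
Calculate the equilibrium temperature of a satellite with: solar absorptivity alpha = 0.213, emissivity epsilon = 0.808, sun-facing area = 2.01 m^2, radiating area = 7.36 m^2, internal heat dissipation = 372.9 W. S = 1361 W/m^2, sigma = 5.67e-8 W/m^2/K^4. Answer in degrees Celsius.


Numerator = alpha*S*A_sun + Q_int = 0.213*1361*2.01 + 372.9 = 955.5849 W
Denominator = eps*sigma*A_rad = 0.808*5.67e-8*7.36 = 3.371881e-07 W/K^4
T^4 = 2.8339818e+09 K^4
T = 230.7274 K = -42.4226 C

-42.4226 degrees Celsius


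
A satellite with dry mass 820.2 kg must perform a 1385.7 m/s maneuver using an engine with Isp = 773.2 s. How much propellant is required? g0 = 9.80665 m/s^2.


ve = Isp * g0 = 773.2 * 9.80665 = 7582.501780 m/s
mass ratio = exp(dv/ve) = exp(1385.7/7582.501780) = 1.20051389
m_prop = m_dry * (mr - 1) = 820.2 * (1.20051389 - 1)
m_prop = 164.4615 kg

164.4615 kg


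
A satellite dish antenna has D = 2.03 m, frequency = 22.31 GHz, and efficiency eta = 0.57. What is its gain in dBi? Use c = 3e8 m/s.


lambda = c/f = 3e8 / 2.231e+10 = 0.01344688 m
G = eta*(pi*D/lambda)^2 = 0.57*(pi*2.03/0.01344688)^2
G = 128210.4156 (linear)
G = 10*log10(128210.4156) = 51.0792 dBi

51.0792 dBi


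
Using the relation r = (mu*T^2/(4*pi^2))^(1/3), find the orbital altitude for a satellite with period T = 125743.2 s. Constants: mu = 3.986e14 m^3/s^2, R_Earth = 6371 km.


T = 125743.2 s
r = (mu*T^2/(4*pi^2))^(1/3) = (3.986e14 * 125743.2^2 / (4*pi^2))^(1/3)
r = 5.4247808e+07 m = 54247.8077 km
alt = r - R_E = 54247.8077 - 6371 = 47876.8077 km

47876.8077 km


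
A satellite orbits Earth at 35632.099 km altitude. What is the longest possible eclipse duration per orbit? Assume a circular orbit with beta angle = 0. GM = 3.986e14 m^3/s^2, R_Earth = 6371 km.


r = 42003.0990 km
T = 1427.8480 min
Eclipse fraction = arcsin(R_E/r)/pi = arcsin(6371.0000/42003.0990)/pi
= arcsin(0.1516793)/pi = 0.04846809
Eclipse duration = 0.04846809 * 1427.8480 = 69.2051 min

69.2051 minutes


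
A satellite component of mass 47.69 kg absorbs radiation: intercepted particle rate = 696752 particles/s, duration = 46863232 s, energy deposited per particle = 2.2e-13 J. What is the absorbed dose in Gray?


Total energy deposited = rate * time * E_per
  = 696752 * 46863232 * 2.2e-13 = 7.1835 J
Dose = E_total / mass = 7.1835 / 47.69
Dose = 0.150628 Gy

0.1506 Gy


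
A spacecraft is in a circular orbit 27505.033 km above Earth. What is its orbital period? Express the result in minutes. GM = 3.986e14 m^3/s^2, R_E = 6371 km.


r = 33876.0330 km = 3.3876033e+07 m
T = 2*pi*sqrt(r^3/mu) = 2*pi*sqrt(3.8875648e+22 / 3.986e14)
T = 62051.1796 s = 1034.1863 min

1034.1863 minutes


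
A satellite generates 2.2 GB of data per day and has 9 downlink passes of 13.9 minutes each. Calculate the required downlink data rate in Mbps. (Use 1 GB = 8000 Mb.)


total contact time = 9 * 13.9 * 60 = 7506.0000 s
data = 2.2 GB = 17600.0000 Mb
rate = 17600.0000 / 7506.0000 = 2.3448 Mbps

2.3448 Mbps


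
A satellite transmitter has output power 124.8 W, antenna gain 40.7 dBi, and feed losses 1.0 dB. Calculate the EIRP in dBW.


Pt = 124.8 W = 20.9621 dBW
EIRP = Pt_dBW + Gt - losses = 20.9621 + 40.7 - 1.0 = 60.6621 dBW

60.6621 dBW


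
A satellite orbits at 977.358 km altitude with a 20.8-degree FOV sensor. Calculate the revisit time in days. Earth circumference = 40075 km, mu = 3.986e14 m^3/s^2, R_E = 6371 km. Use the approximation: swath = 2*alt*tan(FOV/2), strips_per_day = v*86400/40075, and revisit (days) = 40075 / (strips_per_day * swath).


swath = 2*977.358*tan(0.1815142) = 358.7575 km
v = sqrt(mu/r) = 7365.0126 m/s = 7.3650 km/s
strips/day = v*86400/40075 = 7.3650*86400/40075 = 15.8787
coverage/day = strips * swath = 15.8787 * 358.7575 = 5696.5868 km
revisit = 40075 / 5696.5868 = 7.0349 days

7.0349 days
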